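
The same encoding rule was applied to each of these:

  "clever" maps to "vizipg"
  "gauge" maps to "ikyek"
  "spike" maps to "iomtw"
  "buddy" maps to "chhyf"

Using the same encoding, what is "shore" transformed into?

Two steps: reverse the string, then apply a Caesar shift of +4.
Applying it to shore: reverse → erohs; then shift: e+4=i, r+4=v, o+4=s, h+4=l, s+4=w.

ivslw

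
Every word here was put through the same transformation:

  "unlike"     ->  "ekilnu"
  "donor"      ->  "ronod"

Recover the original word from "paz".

zap

The word is simply reversed.
Undoing it on paz: then reverse → zap.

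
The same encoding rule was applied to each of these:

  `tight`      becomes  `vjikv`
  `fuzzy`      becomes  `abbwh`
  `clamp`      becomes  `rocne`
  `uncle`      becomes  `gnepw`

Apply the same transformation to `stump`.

The output letters match the input read backwards, each shifted +2: tight reversed is thgit. Read the word backwards and shift each letter +2.
Applying it to stump: reverse → pmuts; then shift: p+2=r, m+2=o, u+2=w, t+2=v, s+2=u.

rowvu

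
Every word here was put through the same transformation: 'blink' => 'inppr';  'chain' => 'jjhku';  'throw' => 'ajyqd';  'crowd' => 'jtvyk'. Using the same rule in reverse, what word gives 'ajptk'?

Shifts by position in blink: pos 0: b→i (+7), pos 1: l→n (+2), pos 2: i→p (+7), pos 3: n→p (+2) — repeating every 2. The shifts repeat in a cycle of length 2: positions 0,1,… shift by +7, +2, then the pattern repeats.
Reversing it on ajptk: a−7=t, j−2=h, p−7=i, t−2=r, k−7=d.

third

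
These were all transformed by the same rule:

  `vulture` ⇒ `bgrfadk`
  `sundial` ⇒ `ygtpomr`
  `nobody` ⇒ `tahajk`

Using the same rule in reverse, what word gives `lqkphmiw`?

It's a Vigenère-style cipher with numeric key [6,12]: position i shifts by key[i mod 2].
Undoing it on lqkphmiw: l−6=f, q−12=e, k−6=e, p−12=d, h−6=b, m−12=a, i−6=c, w−12=k.

feedback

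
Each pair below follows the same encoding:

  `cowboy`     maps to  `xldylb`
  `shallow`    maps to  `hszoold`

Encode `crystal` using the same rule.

xibhgzo

Each pair mirrors across the alphabet (c↔x, o↔l, w↔d): positions sum to 25. This is the alphabet-reversal cipher (Atbash): a becomes z, b becomes y, etc.
Applying it to crystal: c↔x, r↔i, y↔b, s↔h, t↔g, a↔z, l↔o.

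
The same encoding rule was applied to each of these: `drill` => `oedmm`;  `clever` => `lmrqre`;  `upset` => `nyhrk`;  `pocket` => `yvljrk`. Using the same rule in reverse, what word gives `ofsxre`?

danger

d(3)→o(14) and r(17)→e(4) fit y≡3x+5 (mod 26); the inverse of 3 mod 26 is 9. Each letter's alphabet position (a=0..z=25) is mapped through 3·x+5 mod 26 — an affine cipher.
Decoding ofsxre: o(14)→9·(14−5)≡3=d; f(5)→9·(5−5)≡0=a; s(18)→9·(18−5)≡13=n; x(23)→9·(23−5)≡6=g; r(17)→9·(17−5)≡4=e; e(4)→9·(4−5)≡17=r (all mod 26).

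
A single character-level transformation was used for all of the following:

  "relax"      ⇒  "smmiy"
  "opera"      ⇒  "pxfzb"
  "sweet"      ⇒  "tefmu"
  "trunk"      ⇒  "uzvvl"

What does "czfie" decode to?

Shifts by position in relax: pos 0: r→s (+1), pos 1: e→m (+8), pos 2: l→m (+1), pos 3: a→i (+8) — repeating every 2. It's a Vigenère-style cipher with numeric key [1,8]: position i shifts by key[i mod 2].
Decoding czfie: c−1=b, z−8=r, f−1=e, i−8=a, e−1=d.

bread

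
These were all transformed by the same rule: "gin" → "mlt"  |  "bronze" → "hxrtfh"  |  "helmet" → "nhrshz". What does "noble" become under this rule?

The shift depends on letter class: consonant g→m is +6, but vowel i→l is +3. The rule splits by letter class: vowels +3, consonants +6.
For noble: n(cons)+6=t, o(vowel)+3=r, b(cons)+6=h, l(cons)+6=r, e(vowel)+3=h.

trhrh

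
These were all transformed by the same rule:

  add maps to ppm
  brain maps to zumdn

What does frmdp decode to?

draft

The output letters match the input read backwards, each shifted +12: add reversed is dda. Read the word backwards and shift each letter +12.
Reversing it on frmdp: shift back: f−12=t, r−12=f, m−12=a, d−12=r, p−12=d → tfard; then reverse → draft.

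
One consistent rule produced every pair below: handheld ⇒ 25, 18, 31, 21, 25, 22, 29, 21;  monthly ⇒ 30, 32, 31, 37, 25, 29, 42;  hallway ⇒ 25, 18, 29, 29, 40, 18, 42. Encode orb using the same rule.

The number is (letter's place in the alphabet, a=1) + 17.
For orb: o=15→32, r=18→35, b=2→19.

32, 35, 19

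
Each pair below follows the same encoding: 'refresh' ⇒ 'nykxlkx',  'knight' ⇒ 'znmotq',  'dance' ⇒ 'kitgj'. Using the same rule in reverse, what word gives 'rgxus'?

The output letters match the input read backwards, each shifted +6: refresh reversed is hserfer. Read the word backwards and shift each letter +6.
Undoing it on rgxus: shift back: r−6=l, g−6=a, x−6=r, u−6=o, s−6=m → larom; then reverse → moral.

moral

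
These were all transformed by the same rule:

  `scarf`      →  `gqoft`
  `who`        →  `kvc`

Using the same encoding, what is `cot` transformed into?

Compare letters: s→g is +14, c→q is +14, a→o is +14 — a constant shift. It's a constant shift of +14 (ROT14).
On cot: c+14=q, o+14=c, t+14=h.

qch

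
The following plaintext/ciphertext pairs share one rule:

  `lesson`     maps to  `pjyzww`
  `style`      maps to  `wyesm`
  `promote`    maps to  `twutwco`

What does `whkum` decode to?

scene

In lesson: l→p is +4, e→j is +5, s→y is +6, s→z is +7 — the shift increases by 1 each position. The shift increases by 1 at each position, starting from +4: 4, 5, 6, ….
Reversing it on whkum: w−4=s, h−5=c, k−6=e, u−7=n, m−8=e.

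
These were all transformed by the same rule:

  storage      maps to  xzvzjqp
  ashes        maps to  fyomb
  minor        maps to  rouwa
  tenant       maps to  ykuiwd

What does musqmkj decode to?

In storage: s→x is +5, t→z is +6, o→v is +7, r→z is +8 — the shift increases by 1 each position. Letter i (0-indexed) is shifted by i+5, so successive shifts are 5, 6, 7, ….
Decoding musqmkj: m−5=h, u−6=o, s−7=l, q−8=i, m−9=d, k−10=a, j−11=y.

holiday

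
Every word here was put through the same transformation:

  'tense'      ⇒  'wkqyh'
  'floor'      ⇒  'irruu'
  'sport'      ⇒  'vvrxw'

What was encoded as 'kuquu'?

Shifts by position in tense: pos 0: t→w (+3), pos 1: e→k (+6), pos 2: n→q (+3), pos 3: s→y (+6) — repeating every 2. The shifts repeat in a cycle of length 2: positions 0,1,… shift by +3, +6, then the pattern repeats.
Decoding kuquu: k−3=h, u−6=o, q−3=n, u−6=o, u−3=r.

honor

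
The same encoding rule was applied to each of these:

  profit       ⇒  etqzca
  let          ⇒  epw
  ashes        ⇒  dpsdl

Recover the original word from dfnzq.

The output letters match the input read backwards, each shifted +11: profit reversed is tiforp. The word is reversed, then every letter is shifted forward by 11.
Decoding dfnzq: shift back: d−11=s, f−11=u, n−11=c, z−11=o, q−11=f → sucof; then reverse → focus.

focus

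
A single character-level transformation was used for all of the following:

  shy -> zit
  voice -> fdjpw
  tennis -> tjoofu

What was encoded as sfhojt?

singer

The output letters match the input read backwards, each shifted +1: shy reversed is yhs. Two steps: reverse the string, then apply a Caesar shift of +1.
Undoing it on sfhojt: shift back: s−1=r, f−1=e, h−1=g, o−1=n, j−1=i, t−1=s → regnis; then reverse → singer.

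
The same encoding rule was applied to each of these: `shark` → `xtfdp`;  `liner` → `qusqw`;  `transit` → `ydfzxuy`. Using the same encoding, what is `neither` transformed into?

Shifts by position in shark: pos 0: s→x (+5), pos 1: h→t (+12), pos 2: a→f (+5), pos 3: r→d (+12) — repeating every 2. The shifts repeat in a cycle of length 2: positions 0,1,… shift by +5, +12, then the pattern repeats.
Applying it to neither: n+5=s, e+12=q, i+5=n, t+12=f, h+5=m, e+12=q, r+5=w.

sqnfmqw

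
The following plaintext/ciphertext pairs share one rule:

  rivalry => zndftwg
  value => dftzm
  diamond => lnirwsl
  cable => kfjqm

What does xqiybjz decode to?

Shifts by position in rivalry: pos 0: r→z (+8), pos 1: i→n (+5), pos 2: v→d (+8), pos 3: a→f (+5) — repeating every 2. A repeating key of period 2 is used — shifts +8, +5 over and over.
Undoing it on xqiybjz: x−8=p, q−5=l, i−8=a, y−5=t, b−8=t, j−5=e, z−8=r.

platter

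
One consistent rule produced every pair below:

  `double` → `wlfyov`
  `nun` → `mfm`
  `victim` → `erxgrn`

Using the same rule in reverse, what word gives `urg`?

Each letter is replaced by its mirror in the alphabet: a↔z, b↔y, c↔x, and so on (the Atbash cipher).
Reversing it on urg: u↔f, r↔i, g↔t.

fit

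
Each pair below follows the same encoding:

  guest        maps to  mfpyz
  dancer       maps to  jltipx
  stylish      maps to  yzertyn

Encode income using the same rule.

ttizsp

The shift depends on letter class: consonant g→m is +6, but vowel u→f is +11. Two shifts are in play — +11 for a/e/i/o/u, +6 for every other letter.
Applying it to income: i(vowel)+11=t, n(cons)+6=t, c(cons)+6=i, o(vowel)+11=z, m(cons)+6=s, e(vowel)+11=p.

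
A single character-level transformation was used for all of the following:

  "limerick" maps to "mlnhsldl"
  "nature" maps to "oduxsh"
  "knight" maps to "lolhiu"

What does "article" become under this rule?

Two shifts are in play — +3 for a/e/i/o/u, +1 for every other letter.
Applying it to article: a(vowel)+3=d, r(cons)+1=s, t(cons)+1=u, i(vowel)+3=l, c(cons)+1=d, l(cons)+1=m, e(vowel)+3=h.

dsuldmh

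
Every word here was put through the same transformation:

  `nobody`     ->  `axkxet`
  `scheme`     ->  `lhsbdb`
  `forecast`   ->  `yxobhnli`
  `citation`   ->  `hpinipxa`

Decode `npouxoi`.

n(13)→a(0) and o(14)→x(23) fit y≡23x+13 (mod 26); the inverse of 23 mod 26 is 17. This is an affine cipher: with a=0,…,z=25, each position x becomes (23x+13) mod 26.
Undoing it on npouxoi: n(13)→17·(13−13)≡0=a; p(15)→17·(15−13)≡8=i; o(14)→17·(14−13)≡17=r; u(20)→17·(20−13)≡15=p; x(23)→17·(23−13)≡14=o; o(14)→17·(14−13)≡17=r; i(8)→17·(8−13)≡19=t (all mod 26).

airport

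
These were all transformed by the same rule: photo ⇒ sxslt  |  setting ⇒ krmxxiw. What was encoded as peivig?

cereal

The output letters match the input read backwards, each shifted +4: photo reversed is otohp. The word is reversed, then every letter is shifted forward by 4.
Undoing it on peivig: shift back: p−4=l, e−4=a, i−4=e, v−4=r, i−4=e, g−4=c → laerec; then reverse → cereal.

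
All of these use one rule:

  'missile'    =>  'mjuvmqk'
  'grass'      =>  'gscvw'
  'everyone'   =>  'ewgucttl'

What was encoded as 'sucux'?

In missile: m→m is +0, i→j is +1, s→u is +2, s→v is +3 — the shift increases by 1 each position. Each letter shifts forward by its position index (0, 1, 2, …) — the shift grows by one for each successive letter.
Decoding sucux: s−0=s, u−1=t, c−2=a, u−3=r, x−4=t.

start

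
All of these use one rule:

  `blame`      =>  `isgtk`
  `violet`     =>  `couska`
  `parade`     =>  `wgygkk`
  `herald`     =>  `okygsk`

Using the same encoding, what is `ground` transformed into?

nyuauk

The rule splits by letter class: vowels +6, consonants +7.
For ground: g(cons)+7=n, r(cons)+7=y, o(vowel)+6=u, u(vowel)+6=a, n(cons)+7=u, d(cons)+7=k.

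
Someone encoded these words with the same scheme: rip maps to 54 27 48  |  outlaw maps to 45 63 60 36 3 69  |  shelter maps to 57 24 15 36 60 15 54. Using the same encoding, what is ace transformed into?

3 9 15

r(#18)→54 and i(#9)→27: differences scale by 3, so n = 3·pos + 0. Each letter becomes 3×(its alphabet position, a=1..z=26).
On ace: a=1→3, c=3→9, e=5→15.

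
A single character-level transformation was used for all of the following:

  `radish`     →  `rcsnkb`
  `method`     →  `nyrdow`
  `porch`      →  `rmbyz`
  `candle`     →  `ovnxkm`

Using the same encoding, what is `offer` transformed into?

boppy

Two steps: reverse the string, then apply a Caesar shift of +10.
For offer: reverse → reffo; then shift: r+10=b, e+10=o, f+10=p, f+10=p, o+10=y.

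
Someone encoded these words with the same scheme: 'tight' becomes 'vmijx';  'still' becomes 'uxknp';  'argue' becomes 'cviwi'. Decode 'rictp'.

Shifts by position in tight: pos 0: t→v (+2), pos 1: i→m (+4), pos 2: g→i (+2), pos 3: h→j (+2), pos 4: t→x (+4) — repeating every 3. It's a Vigenère-style cipher with numeric key [2,4,2]: position i shifts by key[i mod 3].
Decoding rictp: r−2=p, i−4=e, c−2=a, t−2=r, p−4=l.

pearl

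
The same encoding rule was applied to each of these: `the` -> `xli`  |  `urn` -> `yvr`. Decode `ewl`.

It's a constant shift of +4 (ROT4).
Reversing it on ewl: e−4=a, w−4=s, l−4=h.

ash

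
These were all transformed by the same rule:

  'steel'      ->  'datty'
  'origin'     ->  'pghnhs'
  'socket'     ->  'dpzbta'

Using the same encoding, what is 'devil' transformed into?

s(18)→d(3) and t(19)→a(0) fit y≡23x+5 (mod 26); the inverse of 23 mod 26 is 17. This is an affine cipher: with a=0,…,z=25, each position x becomes (23x+5) mod 26.
For devil: d(3)→23·3+5≡22=w; e(4)→23·4+5≡19=t; v(21)→23·21+5≡20=u; i(8)→23·8+5≡7=h; l(11)→23·11+5≡24=y (all mod 26).

wtuhy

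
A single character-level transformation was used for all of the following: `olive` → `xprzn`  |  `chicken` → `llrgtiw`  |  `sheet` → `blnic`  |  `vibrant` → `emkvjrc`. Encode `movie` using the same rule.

Shifts by position in olive: pos 0: o→x (+9), pos 1: l→p (+4), pos 2: i→r (+9), pos 3: v→z (+4) — repeating every 2. The shifts repeat in a cycle of length 2: positions 0,1,… shift by +9, +4, then the pattern repeats.
For movie: m+9=v, o+4=s, v+9=e, i+4=m, e+9=n.

vsemn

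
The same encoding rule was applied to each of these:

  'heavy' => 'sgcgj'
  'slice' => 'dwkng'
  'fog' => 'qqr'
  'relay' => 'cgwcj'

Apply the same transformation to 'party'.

The shift depends on letter class: consonant h→s is +11, but vowel e→g is +2. Two shifts are in play — +2 for a/e/i/o/u, +11 for every other letter.
On party: p(cons)+11=a, a(vowel)+2=c, r(cons)+11=c, t(cons)+11=e, y(cons)+11=j.

accej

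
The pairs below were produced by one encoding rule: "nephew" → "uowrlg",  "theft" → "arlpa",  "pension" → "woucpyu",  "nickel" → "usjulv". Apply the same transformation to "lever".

Shifts by position in nephew: pos 0: n→u (+7), pos 1: e→o (+10), pos 2: p→w (+7), pos 3: h→r (+10) — repeating every 2. It's a Vigenère-style cipher with numeric key [7,10]: position i shifts by key[i mod 2].
On lever: l+7=s, e+10=o, v+7=c, e+10=o, r+7=y.

socoy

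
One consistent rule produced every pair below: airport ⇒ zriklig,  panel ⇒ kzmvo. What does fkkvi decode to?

Each pair mirrors across the alphabet (a↔z, i↔r, r↔i): positions sum to 25. Each letter is replaced by its mirror in the alphabet: a↔z, b↔y, c↔x, and so on (the Atbash cipher).
Undoing it on fkkvi: f↔u, k↔p, k↔p, v↔e, i↔r.

upper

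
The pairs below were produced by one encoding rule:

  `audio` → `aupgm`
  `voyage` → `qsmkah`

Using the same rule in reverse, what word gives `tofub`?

The output letters match the input read backwards, each shifted +12: audio reversed is oidua. Two steps: reverse the string, then apply a Caesar shift of +12.
Undoing it on tofub: shift back: t−12=h, o−12=c, f−12=t, u−12=i, b−12=p → hctip; then reverse → pitch.

pitch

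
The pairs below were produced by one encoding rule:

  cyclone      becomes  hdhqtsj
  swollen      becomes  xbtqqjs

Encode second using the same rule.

xjhtsi

Compare letters: c→h is +5, y→d is +5, c→h is +5 — a constant shift. Each letter is shifted forward by 5 in the alphabet (a Caesar shift of +5).
Applying it to second: s+5=x, e+5=j, c+5=h, o+5=t, n+5=s, d+5=i.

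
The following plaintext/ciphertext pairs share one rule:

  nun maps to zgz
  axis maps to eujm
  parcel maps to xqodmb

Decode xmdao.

coral

The output letters match the input read backwards, each shifted +12: nun reversed is nun. Two steps: reverse the string, then apply a Caesar shift of +12.
Reversing it on xmdao: shift back: x−12=l, m−12=a, d−12=r, a−12=o, o−12=c → laroc; then reverse → coral.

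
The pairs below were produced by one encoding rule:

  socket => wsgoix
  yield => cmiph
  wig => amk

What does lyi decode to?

hue

Compare letters: s→w is +4, o→s is +4, c→g is +4 — a constant shift. This is a Caesar cipher with shift 4.
Undoing it on lyi: l−4=h, y−4=u, i−4=e.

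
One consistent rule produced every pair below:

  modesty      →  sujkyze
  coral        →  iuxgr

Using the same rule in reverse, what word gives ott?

inn

Compare letters: m→s is +6, o→u is +6, d→j is +6 — a constant shift. Every letter moves 6 places later in the alphabet, wrapping around z→a.
Undoing it on ott: o−6=i, t−6=n, t−6=n.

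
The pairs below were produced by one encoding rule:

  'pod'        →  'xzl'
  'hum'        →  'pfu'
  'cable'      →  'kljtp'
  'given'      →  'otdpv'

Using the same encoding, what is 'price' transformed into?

xztkp

The rule splits by letter class: vowels +11, consonants +8.
Applying it to price: p(cons)+8=x, r(cons)+8=z, i(vowel)+11=t, c(cons)+8=k, e(vowel)+11=p.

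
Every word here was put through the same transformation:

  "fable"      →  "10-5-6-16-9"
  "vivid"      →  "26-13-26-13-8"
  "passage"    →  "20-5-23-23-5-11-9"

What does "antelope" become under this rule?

5-18-24-9-16-19-20-9

f is letter #6 and maps to 10: an offset of 4. Each letter is replaced by its alphabet position (a=1..z=26) + 4.
For antelope: a=1→5, n=14→18, t=20→24, e=5→9, l=12→16, o=15→19, p=16→20, e=5→9.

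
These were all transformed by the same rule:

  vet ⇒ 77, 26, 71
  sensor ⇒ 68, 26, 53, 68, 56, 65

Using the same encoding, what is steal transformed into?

Each letter becomes 3×(its alphabet position, a=1..z=26) + 11.
Applying it to steal: s=19→68, t=20→71, e=5→26, a=1→14, l=12→47.

68, 71, 26, 14, 47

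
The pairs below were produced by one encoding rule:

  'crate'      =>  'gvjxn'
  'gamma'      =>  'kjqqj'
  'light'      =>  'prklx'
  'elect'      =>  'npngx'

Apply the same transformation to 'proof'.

tvxxj

The shift depends on letter class: consonant c→g is +4, but vowel a→j is +9. The rule splits by letter class: vowels +9, consonants +4.
Applying it to proof: p(cons)+4=t, r(cons)+4=v, o(vowel)+9=x, o(vowel)+9=x, f(cons)+4=j.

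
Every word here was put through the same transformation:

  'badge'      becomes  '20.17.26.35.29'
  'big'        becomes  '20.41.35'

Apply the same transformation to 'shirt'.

71.38.41.68.74

b(#2)→20 and a(#1)→17: differences scale by 3, so n = 3·pos + 14. Each letter becomes 3×(its alphabet position, a=1..z=26) + 14.
On shirt: s=19→71, h=8→38, i=9→41, r=18→68, t=20→74.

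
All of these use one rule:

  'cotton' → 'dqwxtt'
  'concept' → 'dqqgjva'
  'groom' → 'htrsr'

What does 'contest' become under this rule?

dqqxjya

In cotton: c→d is +1, o→q is +2, t→w is +3, t→x is +4 — the shift increases by 1 each position. Each letter shifts forward by (position + 1), i.e. 1, 2, 3, … — the shift grows by one for each successive letter.
Applying it to contest: c+1=d, o+2=q, n+3=q, t+4=x, e+5=j, s+6=y, t+7=a.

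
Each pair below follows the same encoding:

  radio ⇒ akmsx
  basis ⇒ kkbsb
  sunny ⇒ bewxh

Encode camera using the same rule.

lkvoak

It's a Vigenère-style cipher with numeric key [9,10]: position i shifts by key[i mod 2].
Applying it to camera: c+9=l, a+10=k, m+9=v, e+10=o, r+9=a, a+10=k.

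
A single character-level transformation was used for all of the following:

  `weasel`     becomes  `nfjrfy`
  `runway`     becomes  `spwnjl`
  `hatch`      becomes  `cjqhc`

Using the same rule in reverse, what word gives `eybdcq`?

w(22)→n(13) and e(4)→f(5) fit y≡25x+9 (mod 26); the inverse of 25 mod 26 is 25. Treating letters as 0–25, the rule is x ↦ 25x + 9 (mod 26).
Reversing it on eybdcq: e(4)→25·(4−9)≡5=f; y(24)→25·(24−9)≡11=l; b(1)→25·(1−9)≡8=i; d(3)→25·(3−9)≡6=g; c(2)→25·(2−9)≡7=h; q(16)→25·(16−9)≡19=t (all mod 26).

flight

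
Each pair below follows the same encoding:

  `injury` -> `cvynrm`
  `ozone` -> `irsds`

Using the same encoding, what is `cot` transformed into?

The word is reversed, then every letter is shifted forward by 4.
Applying it to cot: reverse → toc; then shift: t+4=x, o+4=s, c+4=g.

xsg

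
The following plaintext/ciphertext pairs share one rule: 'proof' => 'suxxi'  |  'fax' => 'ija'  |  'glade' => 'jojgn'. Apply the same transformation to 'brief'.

The shift depends on letter class: consonant p→s is +3, but vowel o→x is +9. Vowels shift forward by 9 and consonants shift forward by 3.
For brief: b(cons)+3=e, r(cons)+3=u, i(vowel)+9=r, e(vowel)+9=n, f(cons)+3=i.

eurni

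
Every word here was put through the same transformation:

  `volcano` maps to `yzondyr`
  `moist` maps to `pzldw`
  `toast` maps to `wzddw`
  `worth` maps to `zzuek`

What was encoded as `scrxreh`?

promote

Shifts by position in volcano: pos 0: v→y (+3), pos 1: o→z (+11), pos 2: l→o (+3), pos 3: c→n (+11) — repeating every 2. A repeating key of period 2 is used — shifts +3, +11 over and over.
Undoing it on scrxreh: s−3=p, c−11=r, r−3=o, x−11=m, r−3=o, e−11=t, h−3=e.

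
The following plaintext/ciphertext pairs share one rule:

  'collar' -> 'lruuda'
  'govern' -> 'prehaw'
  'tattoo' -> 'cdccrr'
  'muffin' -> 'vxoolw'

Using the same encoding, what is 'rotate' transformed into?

The shift depends on letter class: consonant c→l is +9, but vowel o→r is +3. Vowels shift forward by 3 and consonants shift forward by 9.
For rotate: r(cons)+9=a, o(vowel)+3=r, t(cons)+9=c, a(vowel)+3=d, t(cons)+9=c, e(vowel)+3=h.

arcdch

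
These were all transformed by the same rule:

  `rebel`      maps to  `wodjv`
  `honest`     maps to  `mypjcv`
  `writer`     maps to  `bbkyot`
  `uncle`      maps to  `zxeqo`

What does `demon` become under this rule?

The shifts repeat in a cycle of length 3: positions 0,1,… shift by +5, +10, +2, then the pattern repeats.
On demon: d+5=i, e+10=o, m+2=o, o+5=t, n+10=x.

iootx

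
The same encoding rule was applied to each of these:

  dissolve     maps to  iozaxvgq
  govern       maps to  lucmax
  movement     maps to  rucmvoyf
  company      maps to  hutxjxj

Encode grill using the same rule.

Letter i (0-indexed) is shifted by i+5, so successive shifts are 5, 6, 7, ….
Applying it to grill: g+5=l, r+6=x, i+7=p, l+8=t, l+9=u.

lxptu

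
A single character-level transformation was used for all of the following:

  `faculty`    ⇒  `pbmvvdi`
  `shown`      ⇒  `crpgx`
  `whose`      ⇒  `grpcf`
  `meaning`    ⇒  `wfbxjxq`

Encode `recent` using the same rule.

bfmfxd

The rule splits by letter class: vowels +1, consonants +10.
Applying it to recent: r(cons)+10=b, e(vowel)+1=f, c(cons)+10=m, e(vowel)+1=f, n(cons)+10=x, t(cons)+10=d.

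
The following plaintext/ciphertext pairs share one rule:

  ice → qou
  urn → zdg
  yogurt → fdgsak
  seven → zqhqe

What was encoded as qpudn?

Two steps: reverse the string, then apply a Caesar shift of +12.
Undoing it on qpudn: shift back: q−12=e, p−12=d, u−12=i, d−12=r, n−12=b → edirb; then reverse → bride.

bride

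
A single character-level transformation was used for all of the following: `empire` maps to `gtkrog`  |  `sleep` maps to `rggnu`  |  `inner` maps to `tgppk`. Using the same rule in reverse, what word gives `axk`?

ivy

The word is reversed, then every letter is shifted forward by 2.
Reversing it on axk: shift back: a−2=y, x−2=v, k−2=i → yvi; then reverse → ivy.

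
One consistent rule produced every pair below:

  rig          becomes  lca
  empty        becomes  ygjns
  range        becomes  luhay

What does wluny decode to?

crate

Compare letters: r→l is +20, i→c is +20, g→a is +20 — a constant shift. This is a Caesar cipher with shift 20.
Undoing it on wluny: w−20=c, l−20=r, u−20=a, n−20=t, y−20=e.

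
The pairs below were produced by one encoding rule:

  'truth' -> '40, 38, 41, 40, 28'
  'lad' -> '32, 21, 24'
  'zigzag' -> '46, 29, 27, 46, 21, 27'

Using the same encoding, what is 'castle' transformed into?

23, 21, 39, 40, 32, 25

Each letter is replaced by its alphabet position (a=1..z=26) + 20.
Applying it to castle: c=3→23, a=1→21, s=19→39, t=20→40, l=12→32, e=5→25.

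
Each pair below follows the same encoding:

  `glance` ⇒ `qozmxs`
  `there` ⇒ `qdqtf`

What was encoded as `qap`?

doe

The output letters match the input read backwards, each shifted +12: glance reversed is ecnalg. The word is reversed, then every letter is shifted forward by 12.
Undoing it on qap: shift back: q−12=e, a−12=o, p−12=d → eod; then reverse → doe.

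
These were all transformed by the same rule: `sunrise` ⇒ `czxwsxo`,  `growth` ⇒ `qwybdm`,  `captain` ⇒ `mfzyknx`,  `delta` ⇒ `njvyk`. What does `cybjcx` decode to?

The shifts repeat in a cycle of length 2: positions 0,1,… shift by +10, +5, then the pattern repeats.
Reversing it on cybjcx: c−10=s, y−5=t, b−10=r, j−5=e, c−10=s, x−5=s.

stress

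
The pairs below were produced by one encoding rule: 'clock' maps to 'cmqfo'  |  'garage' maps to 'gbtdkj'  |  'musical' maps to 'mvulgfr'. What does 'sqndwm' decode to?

In clock: c→c is +0, l→m is +1, o→q is +2, c→f is +3 — the shift increases by 1 each position. Each letter shifts forward by its position index (0, 1, 2, …) — the shift grows by one for each successive letter.
Undoing it on sqndwm: s−0=s, q−1=p, n−2=l, d−3=a, w−4=s, m−5=h.

splash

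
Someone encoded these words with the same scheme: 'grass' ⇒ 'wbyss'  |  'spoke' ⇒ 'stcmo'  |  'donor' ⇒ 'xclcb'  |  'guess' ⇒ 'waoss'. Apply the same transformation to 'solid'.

g(6)→w(22) and r(17)→b(1) fit y≡17x+24 (mod 26); the inverse of 17 mod 26 is 23. Treating letters as 0–25, the rule is x ↦ 17x + 24 (mod 26).
For solid: s(18)→17·18+24≡18=s; o(14)→17·14+24≡2=c; l(11)→17·11+24≡3=d; i(8)→17·8+24≡4=e; d(3)→17·3+24≡23=x (all mod 26).

scdex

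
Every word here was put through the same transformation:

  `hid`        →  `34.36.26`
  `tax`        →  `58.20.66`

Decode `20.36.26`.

aid

Each letter becomes 2×(its alphabet position, a=1..z=26) + 18.
Reversing it on 20.36.26: 20→(20−18)÷2=1=a, 36→(36−18)÷2=9=i, 26→(26−18)÷2=4=d.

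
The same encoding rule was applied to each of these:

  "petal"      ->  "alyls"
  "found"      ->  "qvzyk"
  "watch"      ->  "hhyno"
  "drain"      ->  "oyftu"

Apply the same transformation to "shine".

Shifts by position in petal: pos 0: p→a (+11), pos 1: e→l (+7), pos 2: t→y (+5), pos 3: a→l (+11), pos 4: l→s (+7) — repeating every 3. A repeating key of period 3 is used — shifts +11, +7, +5 over and over.
On shine: s+11=d, h+7=o, i+5=n, n+11=y, e+7=l.

donyl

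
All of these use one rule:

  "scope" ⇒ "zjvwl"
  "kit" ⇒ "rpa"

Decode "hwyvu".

This is a Caesar cipher with shift 7.
Decoding hwyvu: h−7=a, w−7=p, y−7=r, v−7=o, u−7=n.

apron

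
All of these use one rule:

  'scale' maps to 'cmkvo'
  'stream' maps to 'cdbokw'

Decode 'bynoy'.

Compare letters: s→c is +10, c→m is +10, a→k is +10 — a constant shift. This is a Caesar cipher with shift 10.
Decoding bynoy: b−10=r, y−10=o, n−10=d, o−10=e, y−10=o.

rodeo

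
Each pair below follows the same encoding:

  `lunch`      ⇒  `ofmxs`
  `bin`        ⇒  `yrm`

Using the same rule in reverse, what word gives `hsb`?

shy

Each pair mirrors across the alphabet (l↔o, u↔f, n↔m): positions sum to 25. This is the alphabet-reversal cipher (Atbash): a becomes z, b becomes y, etc.
Undoing it on hsb: h↔s, s↔h, b↔y.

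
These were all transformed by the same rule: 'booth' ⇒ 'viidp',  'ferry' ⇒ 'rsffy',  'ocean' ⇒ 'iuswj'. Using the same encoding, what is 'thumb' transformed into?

b(1)→v(21) and o(14)→i(8) fit y≡25x+22 (mod 26); the inverse of 25 mod 26 is 25. Each letter's alphabet position (a=0..z=25) is mapped through 25·x+22 mod 26 — an affine cipher.
On thumb: t(19)→25·19+22≡3=d; h(7)→25·7+22≡15=p; u(20)→25·20+22≡2=c; m(12)→25·12+22≡10=k; b(1)→25·1+22≡21=v (all mod 26).

dpckv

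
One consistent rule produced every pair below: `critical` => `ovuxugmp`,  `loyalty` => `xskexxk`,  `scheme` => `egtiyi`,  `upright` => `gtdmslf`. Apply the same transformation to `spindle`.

Shifts by position in critical: pos 0: c→o (+12), pos 1: r→v (+4), pos 2: i→u (+12), pos 3: t→x (+4) — repeating every 2. A repeating key of period 2 is used — shifts +12, +4 over and over.
On spindle: s+12=e, p+4=t, i+12=u, n+4=r, d+12=p, l+4=p, e+12=q.

eturppq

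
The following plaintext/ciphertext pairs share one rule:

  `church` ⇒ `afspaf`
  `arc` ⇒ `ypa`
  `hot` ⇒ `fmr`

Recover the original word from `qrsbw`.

study

Compare letters: c→a is +24, h→f is +24, u→s is +24 — a constant shift. Every letter moves 24 places later in the alphabet, wrapping around z→a.
Undoing it on qrsbw: q−24=s, r−24=t, s−24=u, b−24=d, w−24=y.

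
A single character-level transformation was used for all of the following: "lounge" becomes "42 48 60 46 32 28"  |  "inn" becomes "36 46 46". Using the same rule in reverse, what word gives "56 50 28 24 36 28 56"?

l(#12)→42 and o(#15)→48: differences scale by 2, so n = 2·pos + 18. Each letter becomes 2×(its alphabet position, a=1..z=26) + 18.
Undoing it on 56 50 28 24 36 28 56: 56→(56−18)÷2=19=s, 50→(50−18)÷2=16=p, 28→(28−18)÷2=5=e, 24→(24−18)÷2=3=c, 36→(36−18)÷2=9=i, 28→(28−18)÷2=5=e, 56→(56−18)÷2=19=s.

species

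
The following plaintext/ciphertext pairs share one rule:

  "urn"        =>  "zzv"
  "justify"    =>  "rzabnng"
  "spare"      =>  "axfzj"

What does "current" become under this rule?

kzzzjvb

The shift depends on letter class: consonant r→z is +8, but vowel u→z is +5. Two shifts are in play — +5 for a/e/i/o/u, +8 for every other letter.
For current: c(cons)+8=k, u(vowel)+5=z, r(cons)+8=z, r(cons)+8=z, e(vowel)+5=j, n(cons)+8=v, t(cons)+8=b.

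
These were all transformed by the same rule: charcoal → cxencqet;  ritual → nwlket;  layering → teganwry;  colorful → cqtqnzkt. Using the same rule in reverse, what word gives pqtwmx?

polish

Each letter's alphabet position (a=0..z=25) is mapped through 25·x+4 mod 26 — an affine cipher.
Reversing it on pqtwmx: p(15)→25·(15−4)≡15=p; q(16)→25·(16−4)≡14=o; t(19)→25·(19−4)≡11=l; w(22)→25·(22−4)≡8=i; m(12)→25·(12−4)≡18=s; x(23)→25·(23−4)≡7=h (all mod 26).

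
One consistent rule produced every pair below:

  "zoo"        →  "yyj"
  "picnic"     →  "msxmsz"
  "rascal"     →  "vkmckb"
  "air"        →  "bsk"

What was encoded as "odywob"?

remote

The word is reversed, then every letter is shifted forward by 10.
Reversing it on odywob: shift back: o−10=e, d−10=t, y−10=o, w−10=m, o−10=e, b−10=r → etomer; then reverse → remote.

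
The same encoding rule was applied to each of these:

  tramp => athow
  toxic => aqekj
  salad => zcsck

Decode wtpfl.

pride

Shifts by position in tramp: pos 0: t→a (+7), pos 1: r→t (+2), pos 2: a→h (+7), pos 3: m→o (+2) — repeating every 2. It's a Vigenère-style cipher with numeric key [7,2]: position i shifts by key[i mod 2].
Decoding wtpfl: w−7=p, t−2=r, p−7=i, f−2=d, l−7=e.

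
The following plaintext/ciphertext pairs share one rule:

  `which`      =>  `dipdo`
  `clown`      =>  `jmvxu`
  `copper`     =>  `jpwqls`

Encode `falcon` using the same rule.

mbsdvo

Shifts by position in which: pos 0: w→d (+7), pos 1: h→i (+1), pos 2: i→p (+7), pos 3: c→d (+1) — repeating every 2. It's a Vigenère-style cipher with numeric key [7,1]: position i shifts by key[i mod 2].
On falcon: f+7=m, a+1=b, l+7=s, c+1=d, o+7=v, n+1=o.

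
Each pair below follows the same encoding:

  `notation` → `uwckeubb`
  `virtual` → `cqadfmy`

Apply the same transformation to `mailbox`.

tirvmak

In notation: n→u is +7, o→w is +8, t→c is +9, a→k is +10 — the shift increases by 1 each position. Letter i (0-indexed) is shifted by i+7, so successive shifts are 7, 8, 9, ….
Applying it to mailbox: m+7=t, a+8=i, i+9=r, l+10=v, b+11=m, o+12=a, x+13=k.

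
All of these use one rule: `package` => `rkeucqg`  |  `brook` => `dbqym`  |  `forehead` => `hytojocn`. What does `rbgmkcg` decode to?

precise

Shifts by position in package: pos 0: p→r (+2), pos 1: a→k (+10), pos 2: c→e (+2), pos 3: k→u (+10) — repeating every 2. A repeating key of period 2 is used — shifts +2, +10 over and over.
Undoing it on rbgmkcg: r−2=p, b−10=r, g−2=e, m−10=c, k−2=i, c−10=s, g−2=e.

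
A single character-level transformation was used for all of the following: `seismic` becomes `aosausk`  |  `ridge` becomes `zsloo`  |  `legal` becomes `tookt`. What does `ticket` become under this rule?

bsksob

Vowels shift forward by 10 and consonants shift forward by 8.
Applying it to ticket: t(cons)+8=b, i(vowel)+10=s, c(cons)+8=k, k(cons)+8=s, e(vowel)+10=o, t(cons)+8=b.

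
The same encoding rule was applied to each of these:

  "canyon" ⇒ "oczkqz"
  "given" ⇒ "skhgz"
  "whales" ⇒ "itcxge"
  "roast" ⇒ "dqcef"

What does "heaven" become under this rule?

The shift depends on letter class: consonant c→o is +12, but vowel a→c is +2. Two shifts are in play — +2 for a/e/i/o/u, +12 for every other letter.
Applying it to heaven: h(cons)+12=t, e(vowel)+2=g, a(vowel)+2=c, v(cons)+12=h, e(vowel)+2=g, n(cons)+12=z.

tgchgz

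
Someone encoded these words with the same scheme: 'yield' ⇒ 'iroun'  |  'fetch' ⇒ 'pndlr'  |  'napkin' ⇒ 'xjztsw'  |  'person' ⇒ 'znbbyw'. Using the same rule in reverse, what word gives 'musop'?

Shifts by position in yield: pos 0: y→i (+10), pos 1: i→r (+9), pos 2: e→o (+10), pos 3: l→u (+9) — repeating every 2. A repeating key of period 2 is used — shifts +10, +9 over and over.
Reversing it on musop: m−10=c, u−9=l, s−10=i, o−9=f, p−10=f.

cliff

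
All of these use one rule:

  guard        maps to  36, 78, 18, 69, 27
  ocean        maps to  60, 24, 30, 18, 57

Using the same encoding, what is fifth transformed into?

g(#7)→36 and u(#21)→78: differences scale by 3, so n = 3·pos + 15. Each letter becomes 3×(its alphabet position, a=1..z=26) + 15.
Applying it to fifth: f=6→33, i=9→42, f=6→33, t=20→75, h=8→39.

33, 42, 33, 75, 39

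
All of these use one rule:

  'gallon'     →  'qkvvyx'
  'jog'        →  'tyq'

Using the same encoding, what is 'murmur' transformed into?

It's a constant shift of +10 (ROT10).
Applying it to murmur: m+10=w, u+10=e, r+10=b, m+10=w, u+10=e, r+10=b.

webweb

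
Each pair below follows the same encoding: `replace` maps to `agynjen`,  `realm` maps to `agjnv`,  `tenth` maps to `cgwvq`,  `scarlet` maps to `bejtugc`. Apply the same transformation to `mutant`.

vwccwv

Shifts by position in replace: pos 0: r→a (+9), pos 1: e→g (+2), pos 2: p→y (+9), pos 3: l→n (+2) — repeating every 2. The shifts repeat in a cycle of length 2: positions 0,1,… shift by +9, +2, then the pattern repeats.
On mutant: m+9=v, u+2=w, t+9=c, a+2=c, n+9=w, t+2=v.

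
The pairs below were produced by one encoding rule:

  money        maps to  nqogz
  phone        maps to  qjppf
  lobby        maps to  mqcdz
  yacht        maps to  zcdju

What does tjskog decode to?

Shifts by position in money: pos 0: m→n (+1), pos 1: o→q (+2), pos 2: n→o (+1), pos 3: e→g (+2) — repeating every 2. It's a Vigenère-style cipher with numeric key [1,2]: position i shifts by key[i mod 2].
Undoing it on tjskog: t−1=s, j−2=h, s−1=r, k−2=i, o−1=n, g−2=e.

shrine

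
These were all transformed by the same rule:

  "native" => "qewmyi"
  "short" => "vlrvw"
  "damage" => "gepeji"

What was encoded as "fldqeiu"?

It's a Vigenère-style cipher with numeric key [3,4]: position i shifts by key[i mod 2].
Reversing it on fldqeiu: f−3=c, l−4=h, d−3=a, q−4=m, e−3=b, i−4=e, u−3=r.

chamber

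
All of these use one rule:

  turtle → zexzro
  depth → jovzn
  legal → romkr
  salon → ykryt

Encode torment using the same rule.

zyxsotz

The shift depends on letter class: consonant t→z is +6, but vowel u→e is +10. Two shifts are in play — +10 for a/e/i/o/u, +6 for every other letter.
Applying it to torment: t(cons)+6=z, o(vowel)+10=y, r(cons)+6=x, m(cons)+6=s, e(vowel)+10=o, n(cons)+6=t, t(cons)+6=z.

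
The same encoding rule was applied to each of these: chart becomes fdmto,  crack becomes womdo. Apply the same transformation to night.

The output letters match the input read backwards, each shifted +12: chart reversed is trahc. Read the word backwards and shift each letter +12.
Applying it to night: reverse → thgin; then shift: t+12=f, h+12=t, g+12=s, i+12=u, n+12=z.

ftsuz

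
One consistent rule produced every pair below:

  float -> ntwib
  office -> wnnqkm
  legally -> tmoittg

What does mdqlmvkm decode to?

It's a constant shift of +8 (ROT8).
Decoding mdqlmvkm: m−8=e, d−8=v, q−8=i, l−8=d, m−8=e, v−8=n, k−8=c, m−8=e.

evidence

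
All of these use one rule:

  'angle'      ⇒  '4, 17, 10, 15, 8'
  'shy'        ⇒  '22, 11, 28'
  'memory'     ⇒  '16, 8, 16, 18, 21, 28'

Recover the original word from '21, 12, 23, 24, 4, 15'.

a is letter #1 and maps to 4: an offset of 3. The number is (letter's place in the alphabet, a=1) + 3.
Decoding 21, 12, 23, 24, 4, 15: 21→(21−3)÷1=18=r, 12→(12−3)÷1=9=i, 23→(23−3)÷1=20=t, 24→(24−3)÷1=21=u, 4→(4−3)÷1=1=a, 15→(15−3)÷1=12=l.

ritual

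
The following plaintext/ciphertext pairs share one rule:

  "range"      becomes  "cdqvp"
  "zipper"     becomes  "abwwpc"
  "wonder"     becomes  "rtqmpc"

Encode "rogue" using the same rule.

ctvlp

r(17)→c(2) and a(0)→d(3) fit y≡3x+3 (mod 26); the inverse of 3 mod 26 is 9. Each letter's alphabet position (a=0..z=25) is mapped through 3·x+3 mod 26 — an affine cipher.
Applying it to rogue: r(17)→3·17+3≡2=c; o(14)→3·14+3≡19=t; g(6)→3·6+3≡21=v; u(20)→3·20+3≡11=l; e(4)→3·4+3≡15=p (all mod 26).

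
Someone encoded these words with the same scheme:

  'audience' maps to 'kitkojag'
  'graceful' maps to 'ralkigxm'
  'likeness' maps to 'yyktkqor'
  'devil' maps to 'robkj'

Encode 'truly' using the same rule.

eraxz

The output letters match the input read backwards, each shifted +6: audience reversed is ecneidua. Read the word backwards and shift each letter +6.
For truly: reverse → ylurt; then shift: y+6=e, l+6=r, u+6=a, r+6=x, t+6=z.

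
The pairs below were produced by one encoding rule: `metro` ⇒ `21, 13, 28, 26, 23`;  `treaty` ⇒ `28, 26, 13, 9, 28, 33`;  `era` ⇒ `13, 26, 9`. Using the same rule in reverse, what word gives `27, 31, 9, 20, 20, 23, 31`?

swallow

m is letter #13 and maps to 21: an offset of 8. The number is (letter's place in the alphabet, a=1) + 8.
Undoing it on 27, 31, 9, 20, 20, 23, 31: 27→(27−8)÷1=19=s, 31→(31−8)÷1=23=w, 9→(9−8)÷1=1=a, 20→(20−8)÷1=12=l, 20→(20−8)÷1=12=l, 23→(23−8)÷1=15=o, 31→(31−8)÷1=23=w.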